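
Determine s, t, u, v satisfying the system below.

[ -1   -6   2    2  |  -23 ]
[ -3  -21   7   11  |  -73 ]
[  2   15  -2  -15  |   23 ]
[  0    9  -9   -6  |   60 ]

(-1, 3, -5, 2)

Forward elimination on [A|b]:
R2 <- R2 - (3)*R1:  [  0  -3   1   5  -4 ]
R3 <- R3 - (-2)*R1:  [   0    3    2  -11  -23 ]
R3 <- R3 - (-1)*R2:  [   0    0    3   -6  -27 ]
R4 <- R4 - (-3)*R2:  [  0   0  -6   9  48 ]
R4 <- R4 - (-2)*R3:  [  0   0   0  -3  -6 ]
Row echelon form:
[ -1  -6  2   2  |  -23 ]
[  0  -3  1   5  |   -4 ]
[  0   0  3  -6  |  -27 ]
[  0   0  0  -3  |   -6 ]
Back-substitution:
v = (-6) / -3 = 2
u = (-27 - (-6)*(2)) / 3 = -5
t = (-4 - (1)*(-5) - (5)*(2)) / -3 = 3
s = (-23 - (-6)*(3) - (2)*(-5) - (2)*(2)) / -1 = -1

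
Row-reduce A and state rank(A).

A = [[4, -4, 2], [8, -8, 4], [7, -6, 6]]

Row reduction:
R2 <- R2 - (2)*R1:  [ 0  0  0 ]
R3 <- R3 - (7/4)*R1:  [   0    1  5/2 ]
R2 <-> R3   (pivot in column 2 was zero)
[ 4  -4    2 ]
[ 0   1  5/2 ]
[ 0   0    0 ]
Row echelon form:
[ 4  -4    2 ]
[ 0   1  5/2 ]
[ 0   0    0 ]
Nonzero rows / pivot columns: 2

rank(A) = 2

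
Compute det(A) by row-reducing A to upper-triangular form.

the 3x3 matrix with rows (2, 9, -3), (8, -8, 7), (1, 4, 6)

det(A) = -641

Forward elimination:
R2 <- R2 - (4)*R1:  [   0  -44   19 ]
R3 <- R3 - (1/2)*R1:  [    0  -1/2  15/2 ]
R3 <- R3 - (1/88)*R2:  [      0       0  641/88 ]
Upper-triangular form:
[ 2    9      -3 ]
[ 0  -44      19 ]
[ 0    0  641/88 ]
det(A) = (-1)^0 * (2) * (-44) * (641/88) = -641  (0 row swaps -> sign +1)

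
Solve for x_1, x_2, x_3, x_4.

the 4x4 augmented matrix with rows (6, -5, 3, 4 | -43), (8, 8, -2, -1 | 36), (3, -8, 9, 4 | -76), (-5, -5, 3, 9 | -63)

(0, 3, -4, -4)

Forward elimination on [A|b]:
R2 <- R2 - (4/3)*R1:  [     0   44/3     -6  -19/3  280/3 ]
R3 <- R3 - (1/2)*R1:  [      0   -11/2    15/2       2  -109/2 ]
R4 <- R4 - (-5/6)*R1:  [      0   -55/6    11/2    37/3  -593/6 ]
R3 <- R3 - (-3/8)*R2:  [     0      0   21/4   -3/8  -39/2 ]
R4 <- R4 - (-5/8)*R2:  [     0      0    7/4   67/8  -81/2 ]
R4 <- R4 - (1/3)*R3:  [    0     0     0  17/2   -34 ]
Row echelon form:
[ 6    -5     3      4  |    -43 ]
[ 0  44/3    -6  -19/3  |  280/3 ]
[ 0     0  21/4   -3/8  |  -39/2 ]
[ 0     0     0   17/2  |    -34 ]
Back-substitution:
x_4 = (-34) / (17/2) = -4
x_3 = (-39/2 - (-3/8)*(-4)) / (21/4) = -4
x_2 = (280/3 - (-6)*(-4) - (-19/3)*(-4)) / (44/3) = 3
x_1 = (-43 - (-5)*(3) - (3)*(-4) - (4)*(-4)) / 6 = 0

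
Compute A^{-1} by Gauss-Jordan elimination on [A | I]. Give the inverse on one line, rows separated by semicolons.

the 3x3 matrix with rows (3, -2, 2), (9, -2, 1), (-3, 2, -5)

inverse = [-2/9 1/6 -1/18; -7/6 1/4 -5/12; -1/3 0 -1/3]

Gauss-Jordan on [A | I]:
R1 <- (1/3)*R1:  [    1  -2/3   2/3  |   1/3     0     0 ]
R2 <- R2 - (9)*R1:  [  0   4  -5  |  -3   1   0 ]
R3 <- R3 - (-3)*R1:  [  0   0  -3  |   1   0   1 ]
R2 <- (1/4)*R2:  [    0     1  -5/4  |  -3/4   1/4     0 ]
R1 <- R1 - (-2/3)*R2:  [    1     0  -1/6  |  -1/6   1/6     0 ]
R3 <- (1/-3)*R3:  [    0     0     1  |  -1/3     0  -1/3 ]
R1 <- R1 - (-1/6)*R3:  [     1      0      0  |   -2/9    1/6  -1/18 ]
R2 <- R2 - (-5/4)*R3:  [     0      1      0  |   -7/6    1/4  -5/12 ]
Right block of [I | A^{-1}] is the inverse:
[ -2/9  1/6  -1/18 ]
[ -7/6  1/4  -5/12 ]
[ -1/3    0   -1/3 ]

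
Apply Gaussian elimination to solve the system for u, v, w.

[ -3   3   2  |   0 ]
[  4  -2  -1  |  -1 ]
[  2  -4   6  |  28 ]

(-1, -3, 3)

Forward elimination on [A|b]:
R2 <- R2 - (-4/3)*R1:  [   0    2  5/3   -1 ]
R3 <- R3 - (-2/3)*R1:  [    0    -2  22/3    28 ]
R3 <- R3 - (-1)*R2:  [  0   0   9  27 ]
Row echelon form:
[ -3  3    2  |   0 ]
[  0  2  5/3  |  -1 ]
[  0  0    9  |  27 ]
Back-substitution:
w = (27) / 9 = 3
v = (-1 - (5/3)*(3)) / 2 = -3
u = (0 - (3)*(-3) - (2)*(3)) / -3 = -1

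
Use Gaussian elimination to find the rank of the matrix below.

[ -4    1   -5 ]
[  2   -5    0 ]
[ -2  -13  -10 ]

rank(A) = 2

Row reduction:
R2 <- R2 - (-1/2)*R1:  [    0  -9/2  -5/2 ]
R3 <- R3 - (1/2)*R1:  [     0  -27/2  -15/2 ]
R3 <- R3 - (3)*R2:  [ 0  0  0 ]
Row echelon form:
[ -4     1    -5 ]
[  0  -9/2  -5/2 ]
[  0     0     0 ]
Nonzero rows / pivot columns: 2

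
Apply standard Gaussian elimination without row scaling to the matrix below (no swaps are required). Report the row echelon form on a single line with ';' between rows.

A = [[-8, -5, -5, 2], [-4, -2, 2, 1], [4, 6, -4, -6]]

Forward elimination:
R2 <- R2 - (1/2)*R1:  [   0  1/2  9/2    0 ]
R3 <- R3 - (-1/2)*R1:  [     0    7/2  -13/2     -5 ]
R3 <- R3 - (7)*R2:  [   0    0  -38   -5 ]
Row echelon form:
[ -8   -5   -5   2 ]
[  0  1/2  9/2   0 ]
[  0    0  -38  -5 ]

REF = [-8 -5 -5 2; 0 1/2 9/2 0; 0 0 -38 -5]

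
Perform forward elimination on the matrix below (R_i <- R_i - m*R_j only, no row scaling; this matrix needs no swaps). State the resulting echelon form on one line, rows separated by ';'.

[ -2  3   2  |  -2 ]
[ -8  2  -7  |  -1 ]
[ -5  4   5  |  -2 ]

REF = [-2 3 2 -2; 0 -10 -15 7; 0 0 21/4 11/20]

Forward elimination:
R2 <- R2 - (4)*R1:  [   0  -10  -15    7 ]
R3 <- R3 - (5/2)*R1:  [    0  -7/2     0     3 ]
R3 <- R3 - (7/20)*R2:  [     0      0   21/4  11/20 ]
Row echelon form:
[ -2    3     2  |     -2 ]
[  0  -10   -15  |      7 ]
[  0    0  21/4  |  11/20 ]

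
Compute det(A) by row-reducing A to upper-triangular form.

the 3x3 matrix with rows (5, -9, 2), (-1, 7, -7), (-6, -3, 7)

Forward elimination:
R2 <- R2 - (-1/5)*R1:  [     0   26/5  -33/5 ]
R3 <- R3 - (-6/5)*R1:  [     0  -69/5   47/5 ]
R3 <- R3 - (-69/26)*R2:  [       0        0  -211/26 ]
Upper-triangular form:
[ 5    -9        2 ]
[ 0  26/5    -33/5 ]
[ 0     0  -211/26 ]
det(A) = (-1)^0 * (5) * (26/5) * (-211/26) = -211  (0 row swaps -> sign +1)

det(A) = -211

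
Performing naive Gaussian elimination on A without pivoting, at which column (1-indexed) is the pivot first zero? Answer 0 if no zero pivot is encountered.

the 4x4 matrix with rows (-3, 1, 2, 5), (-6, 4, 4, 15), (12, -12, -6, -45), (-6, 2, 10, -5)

first zero-pivot column = 4

Naive forward elimination:
R2 <- R2 - (2)*R1:  [ 0  2  0  5 ]
R3 <- R3 - (-4)*R1:  [   0   -8    2  -25 ]
R4 <- R4 - (2)*R1:  [   0    0    6  -15 ]
R3 <- R3 - (-4)*R2:  [  0   0   2  -5 ]
R4 <- R4 - (3)*R3:  [ 0  0  0  0 ]
Matrix at this point:
[ -3  1  2   5 ]
[  0  2  0   5 ]
[  0  0  2  -5 ]
[  0  0  0   0 ]
Pivot entry (4,4) in the last row is zero and there are no rows below to swap with -> zero pivot in column 4 (A is singular).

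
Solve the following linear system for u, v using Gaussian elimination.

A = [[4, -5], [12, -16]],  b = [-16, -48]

(-4, 0)

Forward elimination on [A|b]:
R2 <- R2 - (3)*R1:  [  0  -1   0 ]
Row echelon form:
[ 4  -5  |  -16 ]
[ 0  -1  |    0 ]
Back-substitution:
v = (0) / -1 = 0
u = (-16 - (-5)*(0)) / 4 = -4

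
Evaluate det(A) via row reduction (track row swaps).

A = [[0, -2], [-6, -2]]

Forward elimination:
R1 <-> R2   (pivot in column 1 was zero)
[ -6  -2 ]
[  0  -2 ]
Upper-triangular form:
[ -6  -2 ]
[  0  -2 ]
det(A) = (-1)^1 * (-6) * (-2) = -12  (1 row swap -> sign -1)

det(A) = -12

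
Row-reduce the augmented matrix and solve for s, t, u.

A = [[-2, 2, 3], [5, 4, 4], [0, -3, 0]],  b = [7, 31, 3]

(3, -1, 5)

Forward elimination on [A|b]:
R2 <- R2 - (-5/2)*R1:  [    0     9  23/2  97/2 ]
R3 <- R3 - (-1/3)*R2:  [     0      0   23/6  115/6 ]
Row echelon form:
[ -2  2     3  |      7 ]
[  0  9  23/2  |   97/2 ]
[  0  0  23/6  |  115/6 ]
Back-substitution:
u = (115/6) / (23/6) = 5
t = (97/2 - (23/2)*(5)) / 9 = -1
s = (7 - (2)*(-1) - (3)*(5)) / -2 = 3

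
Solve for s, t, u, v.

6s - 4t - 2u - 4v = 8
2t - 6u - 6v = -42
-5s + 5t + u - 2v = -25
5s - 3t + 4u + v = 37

(2, -3, 4, 2)

Forward elimination on [A|b]:
R3 <- R3 - (-5/6)*R1:  [     0    5/3   -2/3  -16/3  -55/3 ]
R4 <- R4 - (5/6)*R1:  [    0   1/3  17/3  13/3  91/3 ]
R3 <- R3 - (5/6)*R2:  [    0     0  13/3  -1/3  50/3 ]
R4 <- R4 - (1/6)*R2:  [     0      0   20/3   16/3  112/3 ]
R4 <- R4 - (20/13)*R3:  [      0       0       0   76/13  152/13 ]
Row echelon form:
[ 6  -4    -2     -4  |       8 ]
[ 0   2    -6     -6  |     -42 ]
[ 0   0  13/3   -1/3  |    50/3 ]
[ 0   0     0  76/13  |  152/13 ]
Back-substitution:
v = (152/13) / (76/13) = 2
u = (50/3 - (-1/3)*(2)) / (13/3) = 4
t = (-42 - (-6)*(4) - (-6)*(2)) / 2 = -3
s = (8 - (-4)*(-3) - (-2)*(4) - (-4)*(2)) / 6 = 2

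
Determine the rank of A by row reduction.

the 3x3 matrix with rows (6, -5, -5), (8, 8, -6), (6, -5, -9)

rank(A) = 3

Row reduction:
R2 <- R2 - (4/3)*R1:  [    0  44/3   2/3 ]
R3 <- R3 - (1)*R1:  [  0   0  -4 ]
Row echelon form:
[ 6    -5   -5 ]
[ 0  44/3  2/3 ]
[ 0     0   -4 ]
Nonzero rows / pivot columns: 3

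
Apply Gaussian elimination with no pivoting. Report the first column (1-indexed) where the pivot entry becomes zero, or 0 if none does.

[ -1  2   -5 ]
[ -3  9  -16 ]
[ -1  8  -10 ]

first zero-pivot column = 0

Naive forward elimination:
R2 <- R2 - (3)*R1:  [  0   3  -1 ]
R3 <- R3 - (1)*R1:  [  0   6  -5 ]
R3 <- R3 - (2)*R2:  [  0   0  -3 ]
All pivots nonzero; naive elimination completes without hitting a zero pivot.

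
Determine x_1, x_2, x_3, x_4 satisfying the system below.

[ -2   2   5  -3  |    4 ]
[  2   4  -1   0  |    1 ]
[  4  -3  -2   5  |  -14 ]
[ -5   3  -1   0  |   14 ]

Forward elimination on [A|b]:
R2 <- R2 - (-1)*R1:  [  0   6   4  -3   5 ]
R3 <- R3 - (-2)*R1:  [  0   1   8  -1  -6 ]
R4 <- R4 - (5/2)*R1:  [     0     -2  -27/2   15/2      4 ]
R3 <- R3 - (1/6)*R2:  [     0      0   22/3   -1/2  -41/6 ]
R4 <- R4 - (-1/3)*R2:  [     0      0  -73/6   13/2   17/3 ]
R4 <- R4 - (-73/44)*R3:  [       0        0        0   499/88  -499/88 ]
Row echelon form:
[ -2  2     5      -3  |        4 ]
[  0  6     4      -3  |        5 ]
[  0  0  22/3    -1/2  |    -41/6 ]
[  0  0     0  499/88  |  -499/88 ]
Back-substitution:
x_4 = (-499/88) / (499/88) = -1
x_3 = (-41/6 - (-1/2)*(-1)) / (22/3) = -1
x_2 = (5 - (4)*(-1) - (-3)*(-1)) / 6 = 1
x_1 = (4 - (2)*(1) - (5)*(-1) - (-3)*(-1)) / -2 = -2

(-2, 1, -1, -1)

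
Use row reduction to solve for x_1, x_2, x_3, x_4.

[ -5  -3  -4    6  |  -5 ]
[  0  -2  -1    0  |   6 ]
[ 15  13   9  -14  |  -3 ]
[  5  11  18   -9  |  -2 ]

Forward elimination on [A|b]:
R3 <- R3 - (-3)*R1:  [   0    4   -3    4  -18 ]
R4 <- R4 - (-1)*R1:  [  0   8  14  -3  -7 ]
R3 <- R3 - (-2)*R2:  [  0   0  -5   4  -6 ]
R4 <- R4 - (-4)*R2:  [  0   0  10  -3  17 ]
R4 <- R4 - (-2)*R3:  [ 0  0  0  5  5 ]
Row echelon form:
[ -5  -3  -4  6  |  -5 ]
[  0  -2  -1  0  |   6 ]
[  0   0  -5  4  |  -6 ]
[  0   0   0  5  |   5 ]
Back-substitution:
x_4 = (5) / 5 = 1
x_3 = (-6 - (4)*(1)) / -5 = 2
x_2 = (6 - (-1)*(2)) / -2 = -4
x_1 = (-5 - (-3)*(-4) - (-4)*(2) - (6)*(1)) / -5 = 3

(3, -4, 2, 1)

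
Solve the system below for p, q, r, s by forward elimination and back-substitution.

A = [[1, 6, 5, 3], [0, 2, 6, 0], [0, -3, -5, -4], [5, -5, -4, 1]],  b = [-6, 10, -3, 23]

(3, -4, 3, 0)

Forward elimination on [A|b]:
R4 <- R4 - (5)*R1:  [   0  -35  -29  -14   53 ]
R3 <- R3 - (-3/2)*R2:  [  0   0   4  -4  12 ]
R4 <- R4 - (-35/2)*R2:  [   0    0   76  -14  228 ]
R4 <- R4 - (19)*R3:  [  0   0   0  62   0 ]
Row echelon form:
[ 1  6  5   3  |  -6 ]
[ 0  2  6   0  |  10 ]
[ 0  0  4  -4  |  12 ]
[ 0  0  0  62  |   0 ]
Back-substitution:
s = (0) / 62 = 0
r = (12 - (-4)*(0)) / 4 = 3
q = (10 - (6)*(3)) / 2 = -4
p = (-6 - (6)*(-4) - (5)*(3) - (3)*(0)) / 1 = 3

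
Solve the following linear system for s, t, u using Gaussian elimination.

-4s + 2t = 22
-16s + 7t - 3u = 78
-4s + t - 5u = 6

(-5, 1, 3)

Forward elimination on [A|b]:
R2 <- R2 - (4)*R1:  [   0   -1   -3  -10 ]
R3 <- R3 - (1)*R1:  [   0   -1   -5  -16 ]
R3 <- R3 - (1)*R2:  [  0   0  -2  -6 ]
Row echelon form:
[ -4   2   0  |   22 ]
[  0  -1  -3  |  -10 ]
[  0   0  -2  |   -6 ]
Back-substitution:
u = (-6) / -2 = 3
t = (-10 - (-3)*(3)) / -1 = 1
s = (22 - (2)*(1)) / -4 = -5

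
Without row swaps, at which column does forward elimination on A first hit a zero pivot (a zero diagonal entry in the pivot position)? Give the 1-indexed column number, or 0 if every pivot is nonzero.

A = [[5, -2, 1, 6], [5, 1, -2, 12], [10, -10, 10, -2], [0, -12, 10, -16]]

first zero-pivot column = 0

Naive forward elimination:
R2 <- R2 - (1)*R1:  [  0   3  -3   6 ]
R3 <- R3 - (2)*R1:  [   0   -6    8  -14 ]
R3 <- R3 - (-2)*R2:  [  0   0   2  -2 ]
R4 <- R4 - (-4)*R2:  [  0   0  -2   8 ]
R4 <- R4 - (-1)*R3:  [ 0  0  0  6 ]
All pivots nonzero; naive elimination completes without hitting a zero pivot.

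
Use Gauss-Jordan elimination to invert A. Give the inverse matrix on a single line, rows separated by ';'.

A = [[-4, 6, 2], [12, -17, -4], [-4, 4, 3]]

inverse = [7/4 1/2 -1/2; 1 1/5 -2/5; 1 2/5 1/5]

Gauss-Jordan on [A | I]:
R1 <- (1/-4)*R1:  [    1  -3/2  -1/2  |  -1/4     0     0 ]
R2 <- R2 - (12)*R1:  [ 0  1  2  |  3  1  0 ]
R3 <- R3 - (-4)*R1:  [  0  -2   1  |  -1   0   1 ]
R1 <- R1 - (-3/2)*R2:  [    1     0   5/2  |  17/4   3/2     0 ]
R3 <- R3 - (-2)*R2:  [ 0  0  5  |  5  2  1 ]
R3 <- (1/5)*R3:  [   0    0    1  |    1  2/5  1/5 ]
R1 <- R1 - (5/2)*R3:  [    1     0     0  |   7/4   1/2  -1/2 ]
R2 <- R2 - (2)*R3:  [    0     1     0  |     1   1/5  -2/5 ]
Right block of [I | A^{-1}] is the inverse:
[ 7/4  1/2  -1/2 ]
[   1  1/5  -2/5 ]
[   1  2/5   1/5 ]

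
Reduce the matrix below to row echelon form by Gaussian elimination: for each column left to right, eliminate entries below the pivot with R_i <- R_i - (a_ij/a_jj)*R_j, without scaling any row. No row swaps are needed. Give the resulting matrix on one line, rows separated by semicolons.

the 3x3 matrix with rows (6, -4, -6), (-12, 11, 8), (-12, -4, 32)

REF = [6 -4 -6; 0 3 -4; 0 0 4]

Forward elimination:
R2 <- R2 - (-2)*R1:  [  0   3  -4 ]
R3 <- R3 - (-2)*R1:  [   0  -12   20 ]
R3 <- R3 - (-4)*R2:  [ 0  0  4 ]
Row echelon form:
[ 6  -4  -6 ]
[ 0   3  -4 ]
[ 0   0   4 ]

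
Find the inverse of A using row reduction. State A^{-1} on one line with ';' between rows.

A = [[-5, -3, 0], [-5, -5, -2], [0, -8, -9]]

Gauss-Jordan on [A | I]:
R1 <- (1/-5)*R1:  [    1   3/5     0  |  -1/5     0     0 ]
R2 <- R2 - (-5)*R1:  [  0  -2  -2  |  -1   1   0 ]
R2 <- (1/-2)*R2:  [    0     1     1  |   1/2  -1/2     0 ]
R1 <- R1 - (3/5)*R2:  [    1     0  -3/5  |  -1/2  3/10     0 ]
R3 <- R3 - (-8)*R2:  [  0   0  -1  |   4  -4   1 ]
R3 <- (1/-1)*R3:  [  0   0   1  |  -4   4  -1 ]
R1 <- R1 - (-3/5)*R3:  [      1       0       0  |  -29/10   27/10    -3/5 ]
R2 <- R2 - (1)*R3:  [    0     1     0  |   9/2  -9/2     1 ]
Right block of [I | A^{-1}] is the inverse:
[ -29/10  27/10  -3/5 ]
[    9/2   -9/2     1 ]
[     -4      4    -1 ]

inverse = [-29/10 27/10 -3/5; 9/2 -9/2 1; -4 4 -1]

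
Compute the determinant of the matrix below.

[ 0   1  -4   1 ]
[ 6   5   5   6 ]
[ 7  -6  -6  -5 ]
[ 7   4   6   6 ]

det(A) = 303

Forward elimination:
R1 <-> R2   (pivot in column 1 was zero)
[ 6   5   5   6 ]
[ 0   1  -4   1 ]
[ 7  -6  -6  -5 ]
[ 7   4   6   6 ]
R3 <- R3 - (7/6)*R1:  [     0  -71/6  -71/6    -12 ]
R4 <- R4 - (7/6)*R1:  [     0  -11/6    1/6     -1 ]
R3 <- R3 - (-71/6)*R2:  [      0       0  -355/6    -1/6 ]
R4 <- R4 - (-11/6)*R2:  [     0      0  -43/6    5/6 ]
R4 <- R4 - (43/355)*R3:  [       0        0        0  303/355 ]
Upper-triangular form:
[ 6  5       5        6 ]
[ 0  1      -4        1 ]
[ 0  0  -355/6     -1/6 ]
[ 0  0       0  303/355 ]
det(A) = (-1)^1 * (6) * (1) * (-355/6) * (303/355) = 303  (1 row swap -> sign -1)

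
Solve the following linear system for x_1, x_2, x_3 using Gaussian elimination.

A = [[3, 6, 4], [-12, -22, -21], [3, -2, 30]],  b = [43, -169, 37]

Forward elimination on [A|b]:
R2 <- R2 - (-4)*R1:  [  0   2  -5   3 ]
R3 <- R3 - (1)*R1:  [  0  -8  26  -6 ]
R3 <- R3 - (-4)*R2:  [ 0  0  6  6 ]
Row echelon form:
[ 3  6   4  |  43 ]
[ 0  2  -5  |   3 ]
[ 0  0   6  |   6 ]
Back-substitution:
x_3 = (6) / 6 = 1
x_2 = (3 - (-5)*(1)) / 2 = 4
x_1 = (43 - (6)*(4) - (4)*(1)) / 3 = 5

(5, 4, 1)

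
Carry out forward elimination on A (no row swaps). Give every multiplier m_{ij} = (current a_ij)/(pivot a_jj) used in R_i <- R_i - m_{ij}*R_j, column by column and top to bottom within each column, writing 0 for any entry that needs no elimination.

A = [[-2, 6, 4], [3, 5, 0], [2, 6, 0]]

Forward elimination:
R2 <- R2 - (-3/2)*R1:  [  0  14   6 ]
R3 <- R3 - (-1)*R1:  [  0  12   4 ]
R3 <- R3 - (6/7)*R2:  [    0     0  -8/7 ]
Multipliers (in order of application): m_{21} = -3/2, m_{31} = -1, m_{32} = 6/7

multipliers: -3/2, -1, 6/7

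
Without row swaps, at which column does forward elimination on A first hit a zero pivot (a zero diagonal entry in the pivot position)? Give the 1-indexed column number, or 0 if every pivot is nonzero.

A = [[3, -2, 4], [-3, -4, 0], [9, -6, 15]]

Naive forward elimination:
R2 <- R2 - (-1)*R1:  [  0  -6   4 ]
R3 <- R3 - (3)*R1:  [ 0  0  3 ]
All pivots nonzero; naive elimination completes without hitting a zero pivot.

first zero-pivot column = 0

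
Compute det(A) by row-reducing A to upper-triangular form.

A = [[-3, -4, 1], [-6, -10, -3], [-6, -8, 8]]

det(A) = 36

Forward elimination:
R2 <- R2 - (2)*R1:  [  0  -2  -5 ]
R3 <- R3 - (2)*R1:  [ 0  0  6 ]
Upper-triangular form:
[ -3  -4   1 ]
[  0  -2  -5 ]
[  0   0   6 ]
det(A) = (-1)^0 * (-3) * (-2) * (6) = 36  (0 row swaps -> sign +1)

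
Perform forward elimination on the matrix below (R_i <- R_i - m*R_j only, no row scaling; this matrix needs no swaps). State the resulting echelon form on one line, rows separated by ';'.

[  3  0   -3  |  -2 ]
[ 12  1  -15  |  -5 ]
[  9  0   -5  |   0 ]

REF = [3 0 -3 -2; 0 1 -3 3; 0 0 4 6]

Forward elimination:
R2 <- R2 - (4)*R1:  [  0   1  -3   3 ]
R3 <- R3 - (3)*R1:  [ 0  0  4  6 ]
Row echelon form:
[ 3  0  -3  |  -2 ]
[ 0  1  -3  |   3 ]
[ 0  0   4  |   6 ]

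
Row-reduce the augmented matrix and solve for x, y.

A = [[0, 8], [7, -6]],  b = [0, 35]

(5, 0)

Forward elimination on [A|b]:
R1 <-> R2   (pivot in column 1 was zero)
[ 7  -6  35 ]
[ 0   8   0 ]
Row echelon form:
[ 7  -6  |  35 ]
[ 0   8  |   0 ]
Back-substitution:
y = (0) / 8 = 0
x = (35 - (-6)*(0)) / 7 = 5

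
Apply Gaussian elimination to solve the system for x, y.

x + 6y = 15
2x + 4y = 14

Forward elimination on [A|b]:
R2 <- R2 - (2)*R1:  [   0   -8  -16 ]
Row echelon form:
[ 1   6  |   15 ]
[ 0  -8  |  -16 ]
Back-substitution:
y = (-16) / -8 = 2
x = (15 - (6)*(2)) / 1 = 3

(3, 2)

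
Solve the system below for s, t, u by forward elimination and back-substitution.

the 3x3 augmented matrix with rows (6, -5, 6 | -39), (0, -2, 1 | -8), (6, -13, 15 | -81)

(-2, 3, -2)

Forward elimination on [A|b]:
R3 <- R3 - (1)*R1:  [   0   -8    9  -42 ]
R3 <- R3 - (4)*R2:  [   0    0    5  -10 ]
Row echelon form:
[ 6  -5  6  |  -39 ]
[ 0  -2  1  |   -8 ]
[ 0   0  5  |  -10 ]
Back-substitution:
u = (-10) / 5 = -2
t = (-8 - (1)*(-2)) / -2 = 3
s = (-39 - (-5)*(3) - (6)*(-2)) / 6 = -2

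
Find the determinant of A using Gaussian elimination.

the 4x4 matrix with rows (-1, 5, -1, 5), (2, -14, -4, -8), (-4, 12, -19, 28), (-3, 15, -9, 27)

det(A) = -48

Forward elimination:
R2 <- R2 - (-2)*R1:  [  0  -4  -6   2 ]
R3 <- R3 - (4)*R1:  [   0   -8  -15    8 ]
R4 <- R4 - (3)*R1:  [  0   0  -6  12 ]
R3 <- R3 - (2)*R2:  [  0   0  -3   4 ]
R4 <- R4 - (2)*R3:  [ 0  0  0  4 ]
Upper-triangular form:
[ -1   5  -1  5 ]
[  0  -4  -6  2 ]
[  0   0  -3  4 ]
[  0   0   0  4 ]
det(A) = (-1)^0 * (-1) * (-4) * (-3) * (4) = -48  (0 row swaps -> sign +1)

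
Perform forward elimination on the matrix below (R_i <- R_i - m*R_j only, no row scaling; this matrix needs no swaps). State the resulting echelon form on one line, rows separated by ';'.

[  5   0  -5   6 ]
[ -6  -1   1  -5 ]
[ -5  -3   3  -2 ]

Forward elimination:
R2 <- R2 - (-6/5)*R1:  [    0    -1    -5  11/5 ]
R3 <- R3 - (-1)*R1:  [  0  -3  -2   4 ]
R3 <- R3 - (3)*R2:  [     0      0     13  -13/5 ]
Row echelon form:
[ 5   0  -5      6 ]
[ 0  -1  -5   11/5 ]
[ 0   0  13  -13/5 ]

REF = [5 0 -5 6; 0 -1 -5 11/5; 0 0 13 -13/5]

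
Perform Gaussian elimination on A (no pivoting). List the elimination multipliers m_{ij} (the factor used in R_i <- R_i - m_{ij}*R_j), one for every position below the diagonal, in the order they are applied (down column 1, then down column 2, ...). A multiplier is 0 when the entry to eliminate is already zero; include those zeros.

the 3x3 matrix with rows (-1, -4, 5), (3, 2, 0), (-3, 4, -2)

Forward elimination:
R2 <- R2 - (-3)*R1:  [   0  -10   15 ]
R3 <- R3 - (3)*R1:  [   0   16  -17 ]
R3 <- R3 - (-8/5)*R2:  [ 0  0  7 ]
Multipliers (in order of application): m_{21} = -3, m_{31} = 3, m_{32} = -8/5

multipliers: -3, 3, -8/5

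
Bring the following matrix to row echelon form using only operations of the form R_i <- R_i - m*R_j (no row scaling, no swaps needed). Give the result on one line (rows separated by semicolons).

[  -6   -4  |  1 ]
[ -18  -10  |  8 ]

Forward elimination:
R2 <- R2 - (3)*R1:  [ 0  2  5 ]
Row echelon form:
[ -6  -4  |  1 ]
[  0   2  |  5 ]

REF = [-6 -4 1; 0 2 5]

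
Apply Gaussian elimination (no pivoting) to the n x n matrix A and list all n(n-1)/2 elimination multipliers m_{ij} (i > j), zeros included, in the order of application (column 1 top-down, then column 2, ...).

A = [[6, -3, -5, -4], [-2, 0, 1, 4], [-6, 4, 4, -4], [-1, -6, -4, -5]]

multipliers: -1/3, -1, -1/6, -1, 13/2, 3/10

Forward elimination:
R2 <- R2 - (-1/3)*R1:  [    0    -1  -2/3   8/3 ]
R3 <- R3 - (-1)*R1:  [  0   1  -1  -8 ]
R4 <- R4 - (-1/6)*R1:  [     0  -13/2  -29/6  -17/3 ]
R3 <- R3 - (-1)*R2:  [     0      0   -5/3  -16/3 ]
R4 <- R4 - (13/2)*R2:  [    0     0  -1/2   -23 ]
R4 <- R4 - (3/10)*R3:  [      0       0       0  -107/5 ]
Multipliers (in order of application): m_{21} = -1/3, m_{31} = -1, m_{41} = -1/6, m_{32} = -1, m_{42} = 13/2, m_{43} = 3/10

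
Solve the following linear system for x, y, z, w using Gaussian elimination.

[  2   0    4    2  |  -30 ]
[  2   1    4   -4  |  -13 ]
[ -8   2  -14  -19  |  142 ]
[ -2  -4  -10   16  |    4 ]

Forward elimination on [A|b]:
R2 <- R2 - (1)*R1:  [  0   1   0  -6  17 ]
R3 <- R3 - (-4)*R1:  [   0    2    2  -11   22 ]
R4 <- R4 - (-1)*R1:  [   0   -4   -6   18  -26 ]
R3 <- R3 - (2)*R2:  [   0    0    2    1  -12 ]
R4 <- R4 - (-4)*R2:  [  0   0  -6  -6  42 ]
R4 <- R4 - (-3)*R3:  [  0   0   0  -3   6 ]
Row echelon form:
[ 2  0  4   2  |  -30 ]
[ 0  1  0  -6  |   17 ]
[ 0  0  2   1  |  -12 ]
[ 0  0  0  -3  |    6 ]
Back-substitution:
w = (6) / -3 = -2
z = (-12 - (1)*(-2)) / 2 = -5
y = (17 - (-6)*(-2)) / 1 = 5
x = (-30 - (4)*(-5) - (2)*(-2)) / 2 = -3

(-3, 5, -5, -2)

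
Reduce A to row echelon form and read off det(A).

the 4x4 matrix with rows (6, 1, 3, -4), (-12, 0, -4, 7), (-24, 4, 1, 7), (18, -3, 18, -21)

det(A) = 180

Forward elimination:
R2 <- R2 - (-2)*R1:  [  0   2   2  -1 ]
R3 <- R3 - (-4)*R1:  [  0   8  13  -9 ]
R4 <- R4 - (3)*R1:  [  0  -6   9  -9 ]
R3 <- R3 - (4)*R2:  [  0   0   5  -5 ]
R4 <- R4 - (-3)*R2:  [   0    0   15  -12 ]
R4 <- R4 - (3)*R3:  [ 0  0  0  3 ]
Upper-triangular form:
[ 6  1  3  -4 ]
[ 0  2  2  -1 ]
[ 0  0  5  -5 ]
[ 0  0  0   3 ]
det(A) = (-1)^0 * (6) * (2) * (5) * (3) = 180  (0 row swaps -> sign +1)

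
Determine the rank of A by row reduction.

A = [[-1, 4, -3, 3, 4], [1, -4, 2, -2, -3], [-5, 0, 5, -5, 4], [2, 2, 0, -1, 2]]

Row reduction:
R2 <- R2 - (-1)*R1:  [  0   0  -1   1   1 ]
R3 <- R3 - (5)*R1:  [   0  -20   20  -20  -16 ]
R4 <- R4 - (-2)*R1:  [  0  10  -6   5  10 ]
R2 <-> R3   (pivot in column 2 was zero)
[ -1    4  -3    3    4 ]
[  0  -20  20  -20  -16 ]
[  0    0  -1    1    1 ]
[  0   10  -6    5   10 ]
R4 <- R4 - (-1/2)*R2:  [  0   0   4  -5   2 ]
R4 <- R4 - (-4)*R3:  [  0   0   0  -1   6 ]
Row echelon form:
[ -1    4  -3    3    4 ]
[  0  -20  20  -20  -16 ]
[  0    0  -1    1    1 ]
[  0    0   0   -1    6 ]
Nonzero rows / pivot columns: 4

rank(A) = 4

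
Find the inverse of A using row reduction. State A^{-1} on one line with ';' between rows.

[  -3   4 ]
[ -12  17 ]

Gauss-Jordan on [A | I]:
R1 <- (1/-3)*R1:  [    1  -4/3  |  -1/3     0 ]
R2 <- R2 - (-12)*R1:  [  0   1  |  -4   1 ]
R1 <- R1 - (-4/3)*R2:  [     1      0  |  -17/3    4/3 ]
Right block of [I | A^{-1}] is the inverse:
[ -17/3  4/3 ]
[    -4    1 ]

inverse = [-17/3 4/3; -4 1]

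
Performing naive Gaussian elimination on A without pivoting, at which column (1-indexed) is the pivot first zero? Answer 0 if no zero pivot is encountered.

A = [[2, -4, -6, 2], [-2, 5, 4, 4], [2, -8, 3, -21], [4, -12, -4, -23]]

first zero-pivot column = 0

Naive forward elimination:
R2 <- R2 - (-1)*R1:  [  0   1  -2   6 ]
R3 <- R3 - (1)*R1:  [   0   -4    9  -23 ]
R4 <- R4 - (2)*R1:  [   0   -4    8  -27 ]
R3 <- R3 - (-4)*R2:  [ 0  0  1  1 ]
R4 <- R4 - (-4)*R2:  [  0   0   0  -3 ]
All pivots nonzero; naive elimination completes without hitting a zero pivot.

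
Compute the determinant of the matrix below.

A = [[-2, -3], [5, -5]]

det(A) = 25

Forward elimination:
R2 <- R2 - (-5/2)*R1:  [     0  -25/2 ]
Upper-triangular form:
[ -2     -3 ]
[  0  -25/2 ]
det(A) = (-1)^0 * (-2) * (-25/2) = 25  (0 row swaps -> sign +1)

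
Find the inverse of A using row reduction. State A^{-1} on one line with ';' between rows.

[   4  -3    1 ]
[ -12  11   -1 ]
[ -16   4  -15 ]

Gauss-Jordan on [A | I]:
R1 <- (1/4)*R1:  [    1  -3/4   1/4  |   1/4     0     0 ]
R2 <- R2 - (-12)*R1:  [ 0  2  2  |  3  1  0 ]
R3 <- R3 - (-16)*R1:  [   0   -8  -11  |    4    0    1 ]
R2 <- (1/2)*R2:  [   0    1    1  |  3/2  1/2    0 ]
R1 <- R1 - (-3/4)*R2:  [    1     0     1  |  11/8   3/8     0 ]
R3 <- R3 - (-8)*R2:  [  0   0  -3  |  16   4   1 ]
R3 <- (1/-3)*R3:  [     0      0      1  |  -16/3   -4/3   -1/3 ]
R1 <- R1 - (1)*R3:  [      1       0       0  |  161/24   41/24     1/3 ]
R2 <- R2 - (1)*R3:  [    0     1     0  |  41/6  11/6   1/3 ]
Right block of [I | A^{-1}] is the inverse:
[ 161/24  41/24   1/3 ]
[   41/6   11/6   1/3 ]
[  -16/3   -4/3  -1/3 ]

inverse = [161/24 41/24 1/3; 41/6 11/6 1/3; -16/3 -4/3 -1/3]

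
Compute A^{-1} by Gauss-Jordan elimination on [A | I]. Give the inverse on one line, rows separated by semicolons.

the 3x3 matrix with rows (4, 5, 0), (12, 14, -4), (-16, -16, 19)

Gauss-Jordan on [A | I]:
R1 <- (1/4)*R1:  [   1  5/4    0  |  1/4    0    0 ]
R2 <- R2 - (12)*R1:  [  0  -1  -4  |  -3   1   0 ]
R3 <- R3 - (-16)*R1:  [  0   4  19  |   4   0   1 ]
R2 <- (1/-1)*R2:  [  0   1   4  |   3  -1   0 ]
R1 <- R1 - (5/4)*R2:  [    1     0    -5  |  -7/2   5/4     0 ]
R3 <- R3 - (4)*R2:  [  0   0   3  |  -8   4   1 ]
R3 <- (1/3)*R3:  [    0     0     1  |  -8/3   4/3   1/3 ]
R1 <- R1 - (-5)*R3:  [      1       0       0  |  -101/6   95/12     5/3 ]
R2 <- R2 - (4)*R3:  [     0      1      0  |   41/3  -19/3   -4/3 ]
Right block of [I | A^{-1}] is the inverse:
[ -101/6  95/12   5/3 ]
[   41/3  -19/3  -4/3 ]
[   -8/3    4/3   1/3 ]

inverse = [-101/6 95/12 5/3; 41/3 -19/3 -4/3; -8/3 4/3 1/3]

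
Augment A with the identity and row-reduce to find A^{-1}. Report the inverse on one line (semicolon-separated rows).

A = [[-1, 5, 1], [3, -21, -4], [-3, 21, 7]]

inverse = [-7/2 -7/9 1/18; -1/2 -2/9 -1/18; 0 1/3 1/3]

Gauss-Jordan on [A | I]:
R1 <- (1/-1)*R1:  [  1  -5  -1  |  -1   0   0 ]
R2 <- R2 - (3)*R1:  [  0  -6  -1  |   3   1   0 ]
R3 <- R3 - (-3)*R1:  [  0   6   4  |  -3   0   1 ]
R2 <- (1/-6)*R2:  [    0     1   1/6  |  -1/2  -1/6     0 ]
R1 <- R1 - (-5)*R2:  [    1     0  -1/6  |  -7/2  -5/6     0 ]
R3 <- R3 - (6)*R2:  [ 0  0  3  |  0  1  1 ]
R3 <- (1/3)*R3:  [   0    0    1  |    0  1/3  1/3 ]
R1 <- R1 - (-1/6)*R3:  [    1     0     0  |  -7/2  -7/9  1/18 ]
R2 <- R2 - (1/6)*R3:  [     0      1      0  |   -1/2   -2/9  -1/18 ]
Right block of [I | A^{-1}] is the inverse:
[ -7/2  -7/9   1/18 ]
[ -1/2  -2/9  -1/18 ]
[    0   1/3    1/3 ]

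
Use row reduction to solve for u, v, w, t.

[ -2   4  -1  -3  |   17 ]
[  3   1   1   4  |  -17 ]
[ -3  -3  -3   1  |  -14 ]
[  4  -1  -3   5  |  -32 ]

(0, 1, 2, -5)

Forward elimination on [A|b]:
R2 <- R2 - (-3/2)*R1:  [    0     7  -1/2  -1/2  17/2 ]
R3 <- R3 - (3/2)*R1:  [     0     -9   -3/2   11/2  -79/2 ]
R4 <- R4 - (-2)*R1:  [  0   7  -5  -1   2 ]
R3 <- R3 - (-9/7)*R2:  [      0       0   -15/7    34/7  -200/7 ]
R4 <- R4 - (1)*R2:  [     0      0   -9/2   -1/2  -13/2 ]
R4 <- R4 - (21/10)*R3:  [       0        0        0  -107/10    107/2 ]
Row echelon form:
[ -2  4     -1       -3  |      17 ]
[  0  7   -1/2     -1/2  |    17/2 ]
[  0  0  -15/7     34/7  |  -200/7 ]
[  0  0      0  -107/10  |   107/2 ]
Back-substitution:
t = (107/2) / (-107/10) = -5
w = (-200/7 - (34/7)*(-5)) / (-15/7) = 2
v = (17/2 - (-1/2)*(2) - (-1/2)*(-5)) / 7 = 1
u = (17 - (4)*(1) - (-1)*(2) - (-3)*(-5)) / -2 = 0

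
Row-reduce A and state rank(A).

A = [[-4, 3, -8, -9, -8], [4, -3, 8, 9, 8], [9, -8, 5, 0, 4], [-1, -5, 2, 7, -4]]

Row reduction:
R2 <- R2 - (-1)*R1:  [ 0  0  0  0  0 ]
R3 <- R3 - (-9/4)*R1:  [     0   -5/4    -13  -81/4    -14 ]
R4 <- R4 - (1/4)*R1:  [     0  -23/4      4   37/4     -2 ]
R2 <-> R3   (pivot in column 2 was zero)
[ -4      3   -8     -9   -8 ]
[  0   -5/4  -13  -81/4  -14 ]
[  0      0    0      0    0 ]
[  0  -23/4    4   37/4   -2 ]
R4 <- R4 - (23/5)*R2:  [     0      0  319/5  512/5  312/5 ]
R3 <-> R4   (pivot in column 3 was zero)
[ -4     3     -8     -9     -8 ]
[  0  -5/4    -13  -81/4    -14 ]
[  0     0  319/5  512/5  312/5 ]
[  0     0      0      0      0 ]
Row echelon form:
[ -4     3     -8     -9     -8 ]
[  0  -5/4    -13  -81/4    -14 ]
[  0     0  319/5  512/5  312/5 ]
[  0     0      0      0      0 ]
Nonzero rows / pivot columns: 3

rank(A) = 3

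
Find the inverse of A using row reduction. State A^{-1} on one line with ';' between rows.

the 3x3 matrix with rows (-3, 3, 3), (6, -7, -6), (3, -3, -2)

inverse = [-4/3 -1 1; -2 -1 0; 1 0 1]

Gauss-Jordan on [A | I]:
R1 <- (1/-3)*R1:  [    1    -1    -1  |  -1/3     0     0 ]
R2 <- R2 - (6)*R1:  [  0  -1   0  |   2   1   0 ]
R3 <- R3 - (3)*R1:  [ 0  0  1  |  1  0  1 ]
R2 <- (1/-1)*R2:  [  0   1   0  |  -2  -1   0 ]
R1 <- R1 - (-1)*R2:  [    1     0    -1  |  -7/3    -1     0 ]
R1 <- R1 - (-1)*R3:  [    1     0     0  |  -4/3    -1     1 ]
Right block of [I | A^{-1}] is the inverse:
[ -4/3  -1  1 ]
[   -2  -1  0 ]
[    1   0  1 ]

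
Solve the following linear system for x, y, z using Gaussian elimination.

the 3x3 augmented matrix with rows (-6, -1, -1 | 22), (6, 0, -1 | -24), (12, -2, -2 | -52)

(-4, 2, 0)

Forward elimination on [A|b]:
R2 <- R2 - (-1)*R1:  [  0  -1  -2  -2 ]
R3 <- R3 - (-2)*R1:  [  0  -4  -4  -8 ]
R3 <- R3 - (4)*R2:  [ 0  0  4  0 ]
Row echelon form:
[ -6  -1  -1  |  22 ]
[  0  -1  -2  |  -2 ]
[  0   0   4  |   0 ]
Back-substitution:
z = (0) / 4 = 0
y = (-2 - (-2)*(0)) / -1 = 2
x = (22 - (-1)*(2) - (-1)*(0)) / -6 = -4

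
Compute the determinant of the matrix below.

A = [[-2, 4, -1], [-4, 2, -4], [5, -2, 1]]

det(A) = -50

Forward elimination:
R2 <- R2 - (2)*R1:  [  0  -6  -2 ]
R3 <- R3 - (-5/2)*R1:  [    0     8  -3/2 ]
R3 <- R3 - (-4/3)*R2:  [     0      0  -25/6 ]
Upper-triangular form:
[ -2   4     -1 ]
[  0  -6     -2 ]
[  0   0  -25/6 ]
det(A) = (-1)^0 * (-2) * (-6) * (-25/6) = -50  (0 row swaps -> sign +1)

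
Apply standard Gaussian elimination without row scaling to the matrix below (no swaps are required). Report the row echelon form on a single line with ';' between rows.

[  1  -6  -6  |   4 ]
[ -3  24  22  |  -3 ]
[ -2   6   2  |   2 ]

Forward elimination:
R2 <- R2 - (-3)*R1:  [ 0  6  4  9 ]
R3 <- R3 - (-2)*R1:  [   0   -6  -10   10 ]
R3 <- R3 - (-1)*R2:  [  0   0  -6  19 ]
Row echelon form:
[ 1  -6  -6  |   4 ]
[ 0   6   4  |   9 ]
[ 0   0  -6  |  19 ]

REF = [1 -6 -6 4; 0 6 4 9; 0 0 -6 19]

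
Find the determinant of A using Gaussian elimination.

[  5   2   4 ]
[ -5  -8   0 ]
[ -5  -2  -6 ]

Forward elimination:
R2 <- R2 - (-1)*R1:  [  0  -6   4 ]
R3 <- R3 - (-1)*R1:  [  0   0  -2 ]
Upper-triangular form:
[ 5   2   4 ]
[ 0  -6   4 ]
[ 0   0  -2 ]
det(A) = (-1)^0 * (5) * (-6) * (-2) = 60  (0 row swaps -> sign +1)

det(A) = 60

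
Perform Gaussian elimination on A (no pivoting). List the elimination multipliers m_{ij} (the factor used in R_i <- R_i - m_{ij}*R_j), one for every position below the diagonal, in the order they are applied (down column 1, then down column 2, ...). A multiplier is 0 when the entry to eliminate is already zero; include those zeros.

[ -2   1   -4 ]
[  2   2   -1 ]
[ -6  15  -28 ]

multipliers: -1, 3, 4

Forward elimination:
R2 <- R2 - (-1)*R1:  [  0   3  -5 ]
R3 <- R3 - (3)*R1:  [   0   12  -16 ]
R3 <- R3 - (4)*R2:  [ 0  0  4 ]
Multipliers (in order of application): m_{21} = -1, m_{31} = 3, m_{32} = 4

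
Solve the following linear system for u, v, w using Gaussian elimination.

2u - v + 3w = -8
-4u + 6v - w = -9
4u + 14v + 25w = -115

(-5, -5, -1)

Forward elimination on [A|b]:
R2 <- R2 - (-2)*R1:  [   0    4    5  -25 ]
R3 <- R3 - (2)*R1:  [   0   16   19  -99 ]
R3 <- R3 - (4)*R2:  [  0   0  -1   1 ]
Row echelon form:
[ 2  -1   3  |   -8 ]
[ 0   4   5  |  -25 ]
[ 0   0  -1  |    1 ]
Back-substitution:
w = (1) / -1 = -1
v = (-25 - (5)*(-1)) / 4 = -5
u = (-8 - (-1)*(-5) - (3)*(-1)) / 2 = -5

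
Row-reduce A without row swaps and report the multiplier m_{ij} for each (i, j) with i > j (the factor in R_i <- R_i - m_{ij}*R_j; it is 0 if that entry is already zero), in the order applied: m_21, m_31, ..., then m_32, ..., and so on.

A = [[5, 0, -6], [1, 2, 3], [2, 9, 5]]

multipliers: 1/5, 2/5, 9/2

Forward elimination:
R2 <- R2 - (1/5)*R1:  [    0     2  21/5 ]
R3 <- R3 - (2/5)*R1:  [    0     9  37/5 ]
R3 <- R3 - (9/2)*R2:  [     0      0  -23/2 ]
Multipliers (in order of application): m_{21} = 1/5, m_{31} = 2/5, m_{32} = 9/2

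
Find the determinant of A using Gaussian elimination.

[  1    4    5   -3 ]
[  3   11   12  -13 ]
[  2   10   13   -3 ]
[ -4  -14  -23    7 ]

det(A) = 6

Forward elimination:
R2 <- R2 - (3)*R1:  [  0  -1  -3  -4 ]
R3 <- R3 - (2)*R1:  [ 0  2  3  3 ]
R4 <- R4 - (-4)*R1:  [  0   2  -3  -5 ]
R3 <- R3 - (-2)*R2:  [  0   0  -3  -5 ]
R4 <- R4 - (-2)*R2:  [   0    0   -9  -13 ]
R4 <- R4 - (3)*R3:  [ 0  0  0  2 ]
Upper-triangular form:
[ 1   4   5  -3 ]
[ 0  -1  -3  -4 ]
[ 0   0  -3  -5 ]
[ 0   0   0   2 ]
det(A) = (-1)^0 * (1) * (-1) * (-3) * (2) = 6  (0 row swaps -> sign +1)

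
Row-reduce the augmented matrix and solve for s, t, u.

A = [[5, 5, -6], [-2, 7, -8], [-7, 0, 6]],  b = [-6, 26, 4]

Forward elimination on [A|b]:
R2 <- R2 - (-2/5)*R1:  [     0      9  -52/5  118/5 ]
R3 <- R3 - (-7/5)*R1:  [     0      7  -12/5  -22/5 ]
R3 <- R3 - (7/9)*R2:  [        0         0    256/45  -1024/45 ]
Row echelon form:
[ 5  5      -6  |        -6 ]
[ 0  9   -52/5  |     118/5 ]
[ 0  0  256/45  |  -1024/45 ]
Back-substitution:
u = (-1024/45) / (256/45) = -4
t = (118/5 - (-52/5)*(-4)) / 9 = -2
s = (-6 - (5)*(-2) - (-6)*(-4)) / 5 = -4

(-4, -2, -4)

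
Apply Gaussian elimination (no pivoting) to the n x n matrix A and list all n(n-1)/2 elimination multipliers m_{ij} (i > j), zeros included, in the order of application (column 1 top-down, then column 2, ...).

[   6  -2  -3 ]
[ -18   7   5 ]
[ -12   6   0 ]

multipliers: -3, -2, 2

Forward elimination:
R2 <- R2 - (-3)*R1:  [  0   1  -4 ]
R3 <- R3 - (-2)*R1:  [  0   2  -6 ]
R3 <- R3 - (2)*R2:  [ 0  0  2 ]
Multipliers (in order of application): m_{21} = -3, m_{31} = -2, m_{32} = 2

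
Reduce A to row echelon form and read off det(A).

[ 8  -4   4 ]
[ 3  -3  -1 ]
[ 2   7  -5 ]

Forward elimination:
R2 <- R2 - (3/8)*R1:  [    0  -3/2  -5/2 ]
R3 <- R3 - (1/4)*R1:  [  0   8  -6 ]
R3 <- R3 - (-16/3)*R2:  [     0      0  -58/3 ]
Upper-triangular form:
[ 8    -4      4 ]
[ 0  -3/2   -5/2 ]
[ 0     0  -58/3 ]
det(A) = (-1)^0 * (8) * (-3/2) * (-58/3) = 232  (0 row swaps -> sign +1)

det(A) = 232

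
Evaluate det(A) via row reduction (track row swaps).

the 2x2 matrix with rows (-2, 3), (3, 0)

Forward elimination:
R2 <- R2 - (-3/2)*R1:  [   0  9/2 ]
Upper-triangular form:
[ -2    3 ]
[  0  9/2 ]
det(A) = (-1)^0 * (-2) * (9/2) = -9  (0 row swaps -> sign +1)

det(A) = -9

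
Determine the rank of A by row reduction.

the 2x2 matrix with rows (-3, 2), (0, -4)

rank(A) = 2

Row reduction:
Row echelon form:
[ -3   2 ]
[  0  -4 ]
Nonzero rows / pivot columns: 2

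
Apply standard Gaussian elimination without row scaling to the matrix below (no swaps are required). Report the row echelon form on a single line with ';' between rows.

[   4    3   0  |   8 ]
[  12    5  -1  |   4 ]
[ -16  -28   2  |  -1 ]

REF = [4 3 0 8; 0 -4 -1 -20; 0 0 6 111]

Forward elimination:
R2 <- R2 - (3)*R1:  [   0   -4   -1  -20 ]
R3 <- R3 - (-4)*R1:  [   0  -16    2   31 ]
R3 <- R3 - (4)*R2:  [   0    0    6  111 ]
Row echelon form:
[ 4   3   0  |    8 ]
[ 0  -4  -1  |  -20 ]
[ 0   0   6  |  111 ]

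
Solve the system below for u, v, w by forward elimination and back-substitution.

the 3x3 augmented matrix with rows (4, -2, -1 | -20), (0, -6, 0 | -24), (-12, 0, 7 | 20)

Forward elimination on [A|b]:
R3 <- R3 - (-3)*R1:  [   0   -6    4  -40 ]
R3 <- R3 - (1)*R2:  [   0    0    4  -16 ]
Row echelon form:
[ 4  -2  -1  |  -20 ]
[ 0  -6   0  |  -24 ]
[ 0   0   4  |  -16 ]
Back-substitution:
w = (-16) / 4 = -4
v = (-24) / -6 = 4
u = (-20 - (-2)*(4) - (-1)*(-4)) / 4 = -4

(-4, 4, -4)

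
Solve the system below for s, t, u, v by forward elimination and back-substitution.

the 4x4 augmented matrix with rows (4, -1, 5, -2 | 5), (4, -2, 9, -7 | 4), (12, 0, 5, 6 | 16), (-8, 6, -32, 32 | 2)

(4, -5, -4, -2)

Forward elimination on [A|b]:
R2 <- R2 - (1)*R1:  [  0  -1   4  -5  -1 ]
R3 <- R3 - (3)*R1:  [   0    3  -10   12    1 ]
R4 <- R4 - (-2)*R1:  [   0    4  -22   28   12 ]
R3 <- R3 - (-3)*R2:  [  0   0   2  -3  -2 ]
R4 <- R4 - (-4)*R2:  [  0   0  -6   8   8 ]
R4 <- R4 - (-3)*R3:  [  0   0   0  -1   2 ]
Row echelon form:
[ 4  -1  5  -2  |   5 ]
[ 0  -1  4  -5  |  -1 ]
[ 0   0  2  -3  |  -2 ]
[ 0   0  0  -1  |   2 ]
Back-substitution:
v = (2) / -1 = -2
u = (-2 - (-3)*(-2)) / 2 = -4
t = (-1 - (4)*(-4) - (-5)*(-2)) / -1 = -5
s = (5 - (-1)*(-5) - (5)*(-4) - (-2)*(-2)) / 4 = 4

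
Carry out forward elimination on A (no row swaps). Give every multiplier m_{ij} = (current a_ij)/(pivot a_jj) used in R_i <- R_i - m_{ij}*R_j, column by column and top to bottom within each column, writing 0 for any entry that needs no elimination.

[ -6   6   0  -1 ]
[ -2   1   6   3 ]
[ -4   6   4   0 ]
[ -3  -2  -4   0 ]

Forward elimination:
R2 <- R2 - (1/3)*R1:  [    0    -1     6  10/3 ]
R3 <- R3 - (2/3)*R1:  [   0    2    4  2/3 ]
R4 <- R4 - (1/2)*R1:  [   0   -5   -4  1/2 ]
R3 <- R3 - (-2)*R2:  [    0     0    16  22/3 ]
R4 <- R4 - (5)*R2:  [     0      0    -34  -97/6 ]
R4 <- R4 - (-17/8)*R3:  [     0      0      0  -7/12 ]
Multipliers (in order of application): m_{21} = 1/3, m_{31} = 2/3, m_{41} = 1/2, m_{32} = -2, m_{42} = 5, m_{43} = -17/8

multipliers: 1/3, 2/3, 1/2, -2, 5, -17/8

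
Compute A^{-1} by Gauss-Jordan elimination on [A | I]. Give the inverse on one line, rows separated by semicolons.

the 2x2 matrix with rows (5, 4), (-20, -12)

inverse = [-3/5 -1/5; 1 1/4]

Gauss-Jordan on [A | I]:
R1 <- (1/5)*R1:  [   1  4/5  |  1/5    0 ]
R2 <- R2 - (-20)*R1:  [ 0  4  |  4  1 ]
R2 <- (1/4)*R2:  [   0    1  |    1  1/4 ]
R1 <- R1 - (4/5)*R2:  [    1     0  |  -3/5  -1/5 ]
Right block of [I | A^{-1}] is the inverse:
[ -3/5  -1/5 ]
[    1   1/4 ]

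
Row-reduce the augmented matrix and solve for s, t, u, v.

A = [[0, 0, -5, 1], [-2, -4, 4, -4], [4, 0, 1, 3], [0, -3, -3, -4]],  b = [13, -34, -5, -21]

(-3, 5, -2, 3)

Forward elimination on [A|b]:
R1 <-> R2   (pivot in column 1 was zero)
[ -2  -4   4  -4  -34 ]
[  0   0  -5   1   13 ]
[  4   0   1   3   -5 ]
[  0  -3  -3  -4  -21 ]
R3 <- R3 - (-2)*R1:  [   0   -8    9   -5  -73 ]
R2 <-> R3   (pivot in column 2 was zero)
[ -2  -4   4  -4  -34 ]
[  0  -8   9  -5  -73 ]
[  0   0  -5   1   13 ]
[  0  -3  -3  -4  -21 ]
R4 <- R4 - (3/8)*R2:  [     0      0  -51/8  -17/8   51/8 ]
R4 <- R4 - (51/40)*R3:  [     0      0      0  -17/5  -51/5 ]
Row echelon form:
[ -2  -4   4     -4  |    -34 ]
[  0  -8   9     -5  |    -73 ]
[  0   0  -5      1  |     13 ]
[  0   0   0  -17/5  |  -51/5 ]
Back-substitution:
v = (-51/5) / (-17/5) = 3
u = (13 - (1)*(3)) / -5 = -2
t = (-73 - (9)*(-2) - (-5)*(3)) / -8 = 5
s = (-34 - (-4)*(5) - (4)*(-2) - (-4)*(3)) / -2 = -3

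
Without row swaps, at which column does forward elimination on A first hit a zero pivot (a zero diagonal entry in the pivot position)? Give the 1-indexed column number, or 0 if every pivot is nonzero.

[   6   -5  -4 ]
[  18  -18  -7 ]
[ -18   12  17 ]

first zero-pivot column = 3

Naive forward elimination:
R2 <- R2 - (3)*R1:  [  0  -3   5 ]
R3 <- R3 - (-3)*R1:  [  0  -3   5 ]
R3 <- R3 - (1)*R2:  [ 0  0  0 ]
Matrix at this point:
[ 6  -5  -4 ]
[ 0  -3   5 ]
[ 0   0   0 ]
Pivot entry (3,3) in the last row is zero and there are no rows below to swap with -> zero pivot in column 3 (A is singular).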